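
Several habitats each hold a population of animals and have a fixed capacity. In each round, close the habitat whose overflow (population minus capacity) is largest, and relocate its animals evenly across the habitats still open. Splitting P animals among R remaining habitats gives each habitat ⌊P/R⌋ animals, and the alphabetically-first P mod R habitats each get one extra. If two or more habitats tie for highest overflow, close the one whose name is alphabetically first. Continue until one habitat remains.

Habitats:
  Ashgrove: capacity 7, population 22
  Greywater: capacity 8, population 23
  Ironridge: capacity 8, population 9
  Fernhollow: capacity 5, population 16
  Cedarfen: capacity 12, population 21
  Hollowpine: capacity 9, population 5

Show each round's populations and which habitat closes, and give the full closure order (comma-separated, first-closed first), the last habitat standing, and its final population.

Closure order: Ashgrove, Greywater, Fernhollow, Cedarfen, Ironridge
Last habitat: Hollowpine with 96 animals

Round 1: Ashgrove=22 Cedarfen=21 Fernhollow=16 Greywater=23 Hollowpine=5 Ironridge=9 → close Ashgrove (overflow 15)
  22÷5 = 4 each, +1 to first 2
Round 2: Cedarfen=26 Fernhollow=21 Greywater=27 Hollowpine=9 Ironridge=13 → close Greywater (overflow 19)
  27÷4 = 6 each, +1 to first 3
Round 3: Cedarfen=33 Fernhollow=28 Hollowpine=16 Ironridge=19 → close Fernhollow (overflow 23)
  28÷3 = 9 each, +1 to first 1
Round 4: Cedarfen=43 Hollowpine=25 Ironridge=28 → close Cedarfen (overflow 31)
  43÷2 = 21 each, +1 to first 1
Round 5: Hollowpine=47 Ironridge=49 → close Ironridge (overflow 41)
  49÷1 = 49 each, +1 to first 0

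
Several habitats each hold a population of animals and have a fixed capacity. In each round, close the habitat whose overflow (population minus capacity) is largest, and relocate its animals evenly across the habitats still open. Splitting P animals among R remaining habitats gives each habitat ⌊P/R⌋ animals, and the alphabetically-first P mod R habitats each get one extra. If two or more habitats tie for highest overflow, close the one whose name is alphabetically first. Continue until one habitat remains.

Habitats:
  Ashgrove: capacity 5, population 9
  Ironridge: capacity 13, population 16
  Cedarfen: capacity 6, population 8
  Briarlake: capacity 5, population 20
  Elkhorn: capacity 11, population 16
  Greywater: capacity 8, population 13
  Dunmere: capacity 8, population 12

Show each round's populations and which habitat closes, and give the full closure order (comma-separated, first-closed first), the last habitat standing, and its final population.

Round 1: Ashgrove=9 Briarlake=20 Cedarfen=8 Dunmere=12 Elkhorn=16 Greywater=13 Ironridge=16 → close Briarlake (overflow 15)
  20÷6 = 3 each, +1 to first 2
Round 2: Ashgrove=13 Cedarfen=12 Dunmere=15 Elkhorn=19 Greywater=16 Ironridge=19 → close Ashgrove (overflow 8)
  13÷5 = 2 each, +1 to first 3
Round 3: Cedarfen=15 Dunmere=18 Elkhorn=22 Greywater=18 Ironridge=21 → close Elkhorn (overflow 11)
  22÷4 = 5 each, +1 to first 2
Round 4: Cedarfen=21 Dunmere=24 Greywater=23 Ironridge=26 → close Dunmere (overflow 16)
  24÷3 = 8 each, +1 to first 0
Round 5: Cedarfen=29 Greywater=31 Ironridge=34 → close Cedarfen (overflow 23)
  29÷2 = 14 each, +1 to first 1
Round 6: Greywater=46 Ironridge=48 → close Greywater (overflow 38)
  46÷1 = 46 each, +1 to first 0

Closure order: Briarlake, Ashgrove, Elkhorn, Dunmere, Cedarfen, Greywater
Last habitat: Ironridge with 94 animals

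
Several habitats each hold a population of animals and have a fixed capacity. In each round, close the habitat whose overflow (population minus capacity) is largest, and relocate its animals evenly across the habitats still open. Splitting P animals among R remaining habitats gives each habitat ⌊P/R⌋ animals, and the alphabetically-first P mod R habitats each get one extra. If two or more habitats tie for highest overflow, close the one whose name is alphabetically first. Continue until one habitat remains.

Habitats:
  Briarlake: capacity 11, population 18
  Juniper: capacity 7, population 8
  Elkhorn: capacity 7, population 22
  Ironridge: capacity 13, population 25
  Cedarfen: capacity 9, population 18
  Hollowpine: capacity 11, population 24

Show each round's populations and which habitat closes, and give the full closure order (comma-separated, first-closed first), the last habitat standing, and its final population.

Closure order: Elkhorn, Hollowpine, Ironridge, Cedarfen, Briarlake
Last habitat: Juniper with 115 animals

Round 1: Briarlake=18 Cedarfen=18 Elkhorn=22 Hollowpine=24 Ironridge=25 Juniper=8 → close Elkhorn (overflow 15)
  22÷5 = 4 each, +1 to first 2
Round 2: Briarlake=23 Cedarfen=23 Hollowpine=28 Ironridge=29 Juniper=12 → close Hollowpine (overflow 17)
  28÷4 = 7 each, +1 to first 0
Round 3: Briarlake=30 Cedarfen=30 Ironridge=36 Juniper=19 → close Ironridge (overflow 23)
  36÷3 = 12 each, +1 to first 0
Round 4: Briarlake=42 Cedarfen=42 Juniper=31 → close Cedarfen (overflow 33)
  42÷2 = 21 each, +1 to first 0
Round 5: Briarlake=63 Juniper=52 → close Briarlake (overflow 52)
  63÷1 = 63 each, +1 to first 0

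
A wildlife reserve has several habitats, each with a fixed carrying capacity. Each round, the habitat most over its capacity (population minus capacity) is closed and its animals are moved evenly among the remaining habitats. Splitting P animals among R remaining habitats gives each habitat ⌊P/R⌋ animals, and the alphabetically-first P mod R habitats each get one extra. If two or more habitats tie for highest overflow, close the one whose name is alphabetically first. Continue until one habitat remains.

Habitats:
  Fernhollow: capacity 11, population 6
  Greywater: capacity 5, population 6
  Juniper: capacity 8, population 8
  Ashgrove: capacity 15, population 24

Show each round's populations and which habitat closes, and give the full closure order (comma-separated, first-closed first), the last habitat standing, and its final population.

Closure order: Ashgrove, Greywater, Juniper
Last habitat: Fernhollow with 44 animals

Round 1: Ashgrove=24 Fernhollow=6 Greywater=6 Juniper=8 → close Ashgrove (overflow 9)
  24÷3 = 8 each, +1 to first 0
Round 2: Fernhollow=14 Greywater=14 Juniper=16 → close Greywater (overflow 9)
  14÷2 = 7 each, +1 to first 0
Round 3: Fernhollow=21 Juniper=23 → close Juniper (overflow 15)
  23÷1 = 23 each, +1 to first 0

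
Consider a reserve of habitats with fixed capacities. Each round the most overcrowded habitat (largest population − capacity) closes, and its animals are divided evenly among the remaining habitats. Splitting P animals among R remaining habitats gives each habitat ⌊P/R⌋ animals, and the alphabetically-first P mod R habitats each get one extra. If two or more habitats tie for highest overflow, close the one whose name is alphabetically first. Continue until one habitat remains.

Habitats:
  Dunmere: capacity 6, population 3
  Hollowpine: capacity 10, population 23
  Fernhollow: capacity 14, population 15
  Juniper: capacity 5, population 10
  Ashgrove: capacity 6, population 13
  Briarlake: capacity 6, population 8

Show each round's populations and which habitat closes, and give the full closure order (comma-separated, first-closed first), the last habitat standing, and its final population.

Round 1: Ashgrove=13 Briarlake=8 Dunmere=3 Fernhollow=15 Hollowpine=23 Juniper=10 → close Hollowpine (overflow 13)
  23÷5 = 4 each, +1 to first 3
Round 2: Ashgrove=18 Briarlake=13 Dunmere=8 Fernhollow=19 Juniper=14 → close Ashgrove (overflow 12)
  18÷4 = 4 each, +1 to first 2
Round 3: Briarlake=18 Dunmere=13 Fernhollow=23 Juniper=18 → close Juniper (overflow 13)
  18÷3 = 6 each, +1 to first 0
Round 4: Briarlake=24 Dunmere=19 Fernhollow=29 → close Briarlake (overflow 18)
  24÷2 = 12 each, +1 to first 0
Round 5: Dunmere=31 Fernhollow=41 → close Fernhollow (overflow 27)
  41÷1 = 41 each, +1 to first 0

Closure order: Hollowpine, Ashgrove, Juniper, Briarlake, Fernhollow
Last habitat: Dunmere with 72 animals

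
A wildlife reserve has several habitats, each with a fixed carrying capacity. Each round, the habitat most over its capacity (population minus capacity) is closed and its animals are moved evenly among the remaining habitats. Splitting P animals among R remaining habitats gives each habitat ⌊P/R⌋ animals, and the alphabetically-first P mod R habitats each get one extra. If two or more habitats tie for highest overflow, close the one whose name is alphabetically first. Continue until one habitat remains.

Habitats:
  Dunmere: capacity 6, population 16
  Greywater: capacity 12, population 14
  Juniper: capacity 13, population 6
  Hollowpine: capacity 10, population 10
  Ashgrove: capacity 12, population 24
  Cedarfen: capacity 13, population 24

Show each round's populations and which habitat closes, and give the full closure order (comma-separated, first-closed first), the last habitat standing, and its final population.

Round 1: Ashgrove=24 Cedarfen=24 Dunmere=16 Greywater=14 Hollowpine=10 Juniper=6 → close Ashgrove (overflow 12)
  24÷5 = 4 each, +1 to first 4
Round 2: Cedarfen=29 Dunmere=21 Greywater=19 Hollowpine=15 Juniper=10 → close Cedarfen (overflow 16)
  29÷4 = 7 each, +1 to first 1
Round 3: Dunmere=29 Greywater=26 Hollowpine=22 Juniper=17 → close Dunmere (overflow 23)
  29÷3 = 9 each, +1 to first 2
Round 4: Greywater=36 Hollowpine=32 Juniper=26 → close Greywater (overflow 24)
  36÷2 = 18 each, +1 to first 0
Round 5: Hollowpine=50 Juniper=44 → close Hollowpine (overflow 40)
  50÷1 = 50 each, +1 to first 0

Closure order: Ashgrove, Cedarfen, Dunmere, Greywater, Hollowpine
Last habitat: Juniper with 94 animals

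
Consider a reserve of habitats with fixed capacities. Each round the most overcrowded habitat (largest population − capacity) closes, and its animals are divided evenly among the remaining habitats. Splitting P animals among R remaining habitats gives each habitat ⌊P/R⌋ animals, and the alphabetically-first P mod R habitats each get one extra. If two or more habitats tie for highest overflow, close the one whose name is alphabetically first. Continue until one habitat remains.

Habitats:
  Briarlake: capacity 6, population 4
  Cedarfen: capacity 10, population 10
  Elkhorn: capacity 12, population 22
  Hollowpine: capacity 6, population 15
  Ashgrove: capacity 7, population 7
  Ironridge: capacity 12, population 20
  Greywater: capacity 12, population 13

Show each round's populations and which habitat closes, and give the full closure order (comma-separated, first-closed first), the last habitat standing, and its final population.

Closure order: Elkhorn, Hollowpine, Ironridge, Ashgrove, Briarlake, Cedarfen
Last habitat: Greywater with 91 animals

Round 1: Ashgrove=7 Briarlake=4 Cedarfen=10 Elkhorn=22 Greywater=13 Hollowpine=15 Ironridge=20 → close Elkhorn (overflow 10)
  22÷6 = 3 each, +1 to first 4
Round 2: Ashgrove=11 Briarlake=8 Cedarfen=14 Greywater=17 Hollowpine=18 Ironridge=23 → close Hollowpine (overflow 12)
  18÷5 = 3 each, +1 to first 3
Round 3: Ashgrove=15 Briarlake=12 Cedarfen=18 Greywater=20 Ironridge=26 → close Ironridge (overflow 14)
  26÷4 = 6 each, +1 to first 2
Round 4: Ashgrove=22 Briarlake=19 Cedarfen=24 Greywater=26 → close Ashgrove (overflow 15)
  22÷3 = 7 each, +1 to first 1
Round 5: Briarlake=27 Cedarfen=31 Greywater=33 → close Briarlake (overflow 21)
  27÷2 = 13 each, +1 to first 1
Round 6: Cedarfen=45 Greywater=46 → close Cedarfen (overflow 35)
  45÷1 = 45 each, +1 to first 0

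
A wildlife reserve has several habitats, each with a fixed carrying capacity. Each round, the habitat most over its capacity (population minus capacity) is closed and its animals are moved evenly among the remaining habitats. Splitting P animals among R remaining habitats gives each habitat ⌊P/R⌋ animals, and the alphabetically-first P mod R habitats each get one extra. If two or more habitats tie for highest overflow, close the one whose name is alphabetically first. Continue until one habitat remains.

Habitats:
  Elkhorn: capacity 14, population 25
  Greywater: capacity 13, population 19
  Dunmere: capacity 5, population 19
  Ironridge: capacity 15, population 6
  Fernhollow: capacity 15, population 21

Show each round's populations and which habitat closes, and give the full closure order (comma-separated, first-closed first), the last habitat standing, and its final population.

Round 1: Dunmere=19 Elkhorn=25 Fernhollow=21 Greywater=19 Ironridge=6 → close Dunmere (overflow 14)
  19÷4 = 4 each, +1 to first 3
Round 2: Elkhorn=30 Fernhollow=26 Greywater=24 Ironridge=10 → close Elkhorn (overflow 16)
  30÷3 = 10 each, +1 to first 0
Round 3: Fernhollow=36 Greywater=34 Ironridge=20 → close Fernhollow (overflow 21)
  36÷2 = 18 each, +1 to first 0
Round 4: Greywater=52 Ironridge=38 → close Greywater (overflow 39)
  52÷1 = 52 each, +1 to first 0

Closure order: Dunmere, Elkhorn, Fernhollow, Greywater
Last habitat: Ironridge with 90 animals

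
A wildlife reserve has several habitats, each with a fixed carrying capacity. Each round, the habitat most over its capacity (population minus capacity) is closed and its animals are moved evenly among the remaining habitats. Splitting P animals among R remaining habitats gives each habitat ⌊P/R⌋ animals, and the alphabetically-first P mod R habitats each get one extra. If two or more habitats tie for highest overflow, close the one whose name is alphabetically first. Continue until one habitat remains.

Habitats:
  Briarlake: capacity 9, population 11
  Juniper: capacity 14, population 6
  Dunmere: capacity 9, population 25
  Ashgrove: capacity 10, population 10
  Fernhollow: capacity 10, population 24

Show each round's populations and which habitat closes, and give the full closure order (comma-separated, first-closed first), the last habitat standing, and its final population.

Round 1: Ashgrove=10 Briarlake=11 Dunmere=25 Fernhollow=24 Juniper=6 → close Dunmere (overflow 16)
  25÷4 = 6 each, +1 to first 1
Round 2: Ashgrove=17 Briarlake=17 Fernhollow=30 Juniper=12 → close Fernhollow (overflow 20)
  30÷3 = 10 each, +1 to first 0
Round 3: Ashgrove=27 Briarlake=27 Juniper=22 → close Briarlake (overflow 18)
  27÷2 = 13 each, +1 to first 1
Round 4: Ashgrove=41 Juniper=35 → close Ashgrove (overflow 31)
  41÷1 = 41 each, +1 to first 0

Closure order: Dunmere, Fernhollow, Briarlake, Ashgrove
Last habitat: Juniper with 76 animals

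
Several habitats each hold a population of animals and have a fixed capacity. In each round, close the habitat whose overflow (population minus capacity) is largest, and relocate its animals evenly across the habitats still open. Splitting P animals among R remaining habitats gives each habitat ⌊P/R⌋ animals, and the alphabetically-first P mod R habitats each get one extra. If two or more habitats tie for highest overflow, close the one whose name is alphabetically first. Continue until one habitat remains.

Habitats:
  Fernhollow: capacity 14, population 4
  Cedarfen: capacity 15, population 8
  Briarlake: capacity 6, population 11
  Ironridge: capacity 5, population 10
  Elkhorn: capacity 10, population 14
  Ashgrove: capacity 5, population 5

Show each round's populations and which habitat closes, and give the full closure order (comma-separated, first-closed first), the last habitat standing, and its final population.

Round 1: Ashgrove=5 Briarlake=11 Cedarfen=8 Elkhorn=14 Fernhollow=4 Ironridge=10 → close Briarlake (overflow 5)
  11÷5 = 2 each, +1 to first 1
Round 2: Ashgrove=8 Cedarfen=10 Elkhorn=16 Fernhollow=6 Ironridge=12 → close Ironridge (overflow 7)
  12÷4 = 3 each, +1 to first 0
Round 3: Ashgrove=11 Cedarfen=13 Elkhorn=19 Fernhollow=9 → close Elkhorn (overflow 9)
  19÷3 = 6 each, +1 to first 1
Round 4: Ashgrove=18 Cedarfen=19 Fernhollow=15 → close Ashgrove (overflow 13)
  18÷2 = 9 each, +1 to first 0
Round 5: Cedarfen=28 Fernhollow=24 → close Cedarfen (overflow 13)
  28÷1 = 28 each, +1 to first 0

Closure order: Briarlake, Ironridge, Elkhorn, Ashgrove, Cedarfen
Last habitat: Fernhollow with 52 animals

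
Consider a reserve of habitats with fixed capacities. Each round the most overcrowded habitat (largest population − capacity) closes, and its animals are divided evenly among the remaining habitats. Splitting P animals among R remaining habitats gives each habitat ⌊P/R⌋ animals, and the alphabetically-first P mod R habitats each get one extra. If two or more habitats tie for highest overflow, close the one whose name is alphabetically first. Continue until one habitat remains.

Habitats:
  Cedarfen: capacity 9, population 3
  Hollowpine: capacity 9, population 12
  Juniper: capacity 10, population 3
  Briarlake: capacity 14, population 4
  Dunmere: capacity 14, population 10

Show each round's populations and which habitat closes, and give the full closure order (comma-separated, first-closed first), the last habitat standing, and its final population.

Closure order: Hollowpine, Dunmere, Cedarfen, Juniper
Last habitat: Briarlake with 32 animals

Round 1: Briarlake=4 Cedarfen=3 Dunmere=10 Hollowpine=12 Juniper=3 → close Hollowpine (overflow 3)
  12÷4 = 3 each, +1 to first 0
Round 2: Briarlake=7 Cedarfen=6 Dunmere=13 Juniper=6 → close Dunmere (overflow -1)
  13÷3 = 4 each, +1 to first 1
Round 3: Briarlake=12 Cedarfen=10 Juniper=10 → close Cedarfen (overflow 1)
  10÷2 = 5 each, +1 to first 0
Round 4: Briarlake=17 Juniper=15 → close Juniper (overflow 5)
  15÷1 = 15 each, +1 to first 0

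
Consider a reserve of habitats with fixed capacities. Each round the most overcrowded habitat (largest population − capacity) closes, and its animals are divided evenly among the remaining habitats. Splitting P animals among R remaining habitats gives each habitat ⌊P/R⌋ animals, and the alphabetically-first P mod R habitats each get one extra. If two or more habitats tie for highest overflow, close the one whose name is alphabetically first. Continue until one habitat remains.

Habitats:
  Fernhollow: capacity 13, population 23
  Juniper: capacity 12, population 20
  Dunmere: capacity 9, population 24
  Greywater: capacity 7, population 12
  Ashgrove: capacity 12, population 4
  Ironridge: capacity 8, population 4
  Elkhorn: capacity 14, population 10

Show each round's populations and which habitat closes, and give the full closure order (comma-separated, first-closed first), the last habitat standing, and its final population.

Closure order: Dunmere, Fernhollow, Juniper, Greywater, Elkhorn, Ironridge
Last habitat: Ashgrove with 97 animals

Round 1: Ashgrove=4 Dunmere=24 Elkhorn=10 Fernhollow=23 Greywater=12 Ironridge=4 Juniper=20 → close Dunmere (overflow 15)
  24÷6 = 4 each, +1 to first 0
Round 2: Ashgrove=8 Elkhorn=14 Fernhollow=27 Greywater=16 Ironridge=8 Juniper=24 → close Fernhollow (overflow 14)
  27÷5 = 5 each, +1 to first 2
Round 3: Ashgrove=14 Elkhorn=20 Greywater=21 Ironridge=13 Juniper=29 → close Juniper (overflow 17)
  29÷4 = 7 each, +1 to first 1
Round 4: Ashgrove=22 Elkhorn=27 Greywater=28 Ironridge=20 → close Greywater (overflow 21)
  28÷3 = 9 each, +1 to first 1
Round 5: Ashgrove=32 Elkhorn=36 Ironridge=29 → close Elkhorn (overflow 22)
  36÷2 = 18 each, +1 to first 0
Round 6: Ashgrove=50 Ironridge=47 → close Ironridge (overflow 39)
  47÷1 = 47 each, +1 to first 0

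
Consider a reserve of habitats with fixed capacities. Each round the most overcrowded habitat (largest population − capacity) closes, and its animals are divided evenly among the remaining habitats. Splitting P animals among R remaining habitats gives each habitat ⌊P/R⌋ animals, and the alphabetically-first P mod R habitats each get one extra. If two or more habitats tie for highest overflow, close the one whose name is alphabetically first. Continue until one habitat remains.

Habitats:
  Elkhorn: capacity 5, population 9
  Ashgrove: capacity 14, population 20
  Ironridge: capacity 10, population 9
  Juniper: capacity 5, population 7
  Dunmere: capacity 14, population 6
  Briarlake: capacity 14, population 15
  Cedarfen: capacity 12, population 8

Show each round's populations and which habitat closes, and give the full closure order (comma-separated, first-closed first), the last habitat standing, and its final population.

Round 1: Ashgrove=20 Briarlake=15 Cedarfen=8 Dunmere=6 Elkhorn=9 Ironridge=9 Juniper=7 → close Ashgrove (overflow 6)
  20÷6 = 3 each, +1 to first 2
Round 2: Briarlake=19 Cedarfen=12 Dunmere=9 Elkhorn=12 Ironridge=12 Juniper=10 → close Elkhorn (overflow 7)
  12÷5 = 2 each, +1 to first 2
Round 3: Briarlake=22 Cedarfen=15 Dunmere=11 Ironridge=14 Juniper=12 → close Briarlake (overflow 8)
  22÷4 = 5 each, +1 to first 2
Round 4: Cedarfen=21 Dunmere=17 Ironridge=19 Juniper=17 → close Juniper (overflow 12)
  17÷3 = 5 each, +1 to first 2
Round 5: Cedarfen=27 Dunmere=23 Ironridge=24 → close Cedarfen (overflow 15)
  27÷2 = 13 each, +1 to first 1
Round 6: Dunmere=37 Ironridge=37 → close Ironridge (overflow 27)
  37÷1 = 37 each, +1 to first 0

Closure order: Ashgrove, Elkhorn, Briarlake, Juniper, Cedarfen, Ironridge
Last habitat: Dunmere with 74 animals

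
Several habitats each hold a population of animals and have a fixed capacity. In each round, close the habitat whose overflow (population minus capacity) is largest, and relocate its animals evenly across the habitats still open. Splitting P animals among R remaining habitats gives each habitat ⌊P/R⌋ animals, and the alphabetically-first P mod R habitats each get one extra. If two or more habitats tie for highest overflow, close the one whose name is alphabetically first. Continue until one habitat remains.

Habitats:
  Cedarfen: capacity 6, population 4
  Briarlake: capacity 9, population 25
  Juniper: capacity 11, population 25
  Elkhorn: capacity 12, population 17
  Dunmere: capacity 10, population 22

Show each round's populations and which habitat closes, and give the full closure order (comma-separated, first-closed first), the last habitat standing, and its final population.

Round 1: Briarlake=25 Cedarfen=4 Dunmere=22 Elkhorn=17 Juniper=25 → close Briarlake (overflow 16)
  25÷4 = 6 each, +1 to first 1
Round 2: Cedarfen=11 Dunmere=28 Elkhorn=23 Juniper=31 → close Juniper (overflow 20)
  31÷3 = 10 each, +1 to first 1
Round 3: Cedarfen=22 Dunmere=38 Elkhorn=33 → close Dunmere (overflow 28)
  38÷2 = 19 each, +1 to first 0
Round 4: Cedarfen=41 Elkhorn=52 → close Elkhorn (overflow 40)
  52÷1 = 52 each, +1 to first 0

Closure order: Briarlake, Juniper, Dunmere, Elkhorn
Last habitat: Cedarfen with 93 animals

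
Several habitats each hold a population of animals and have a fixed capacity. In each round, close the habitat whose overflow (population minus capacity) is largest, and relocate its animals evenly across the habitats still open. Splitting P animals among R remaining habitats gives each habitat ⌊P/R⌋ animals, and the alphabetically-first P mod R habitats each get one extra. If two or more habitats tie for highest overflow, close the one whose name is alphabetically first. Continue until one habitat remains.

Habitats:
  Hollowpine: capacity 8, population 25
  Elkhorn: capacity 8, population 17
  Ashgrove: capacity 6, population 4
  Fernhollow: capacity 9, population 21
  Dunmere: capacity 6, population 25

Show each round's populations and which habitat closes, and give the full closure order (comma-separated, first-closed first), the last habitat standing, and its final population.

Closure order: Dunmere, Hollowpine, Fernhollow, Elkhorn
Last habitat: Ashgrove with 92 animals

Round 1: Ashgrove=4 Dunmere=25 Elkhorn=17 Fernhollow=21 Hollowpine=25 → close Dunmere (overflow 19)
  25÷4 = 6 each, +1 to first 1
Round 2: Ashgrove=11 Elkhorn=23 Fernhollow=27 Hollowpine=31 → close Hollowpine (overflow 23)
  31÷3 = 10 each, +1 to first 1
Round 3: Ashgrove=22 Elkhorn=33 Fernhollow=37 → close Fernhollow (overflow 28)
  37÷2 = 18 each, +1 to first 1
Round 4: Ashgrove=41 Elkhorn=51 → close Elkhorn (overflow 43)
  51÷1 = 51 each, +1 to first 0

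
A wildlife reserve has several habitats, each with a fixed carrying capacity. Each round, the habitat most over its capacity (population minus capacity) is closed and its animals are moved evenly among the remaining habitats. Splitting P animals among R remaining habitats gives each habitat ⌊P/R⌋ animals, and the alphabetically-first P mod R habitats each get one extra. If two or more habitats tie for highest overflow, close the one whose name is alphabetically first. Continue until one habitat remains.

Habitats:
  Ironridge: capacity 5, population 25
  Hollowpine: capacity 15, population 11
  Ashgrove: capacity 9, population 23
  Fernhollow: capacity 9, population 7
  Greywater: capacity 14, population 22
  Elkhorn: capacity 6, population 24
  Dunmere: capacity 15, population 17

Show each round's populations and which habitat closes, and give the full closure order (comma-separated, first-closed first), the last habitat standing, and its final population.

Round 1: Ashgrove=23 Dunmere=17 Elkhorn=24 Fernhollow=7 Greywater=22 Hollowpine=11 Ironridge=25 → close Ironridge (overflow 20)
  25÷6 = 4 each, +1 to first 1
Round 2: Ashgrove=28 Dunmere=21 Elkhorn=28 Fernhollow=11 Greywater=26 Hollowpine=15 → close Elkhorn (overflow 22)
  28÷5 = 5 each, +1 to first 3
Round 3: Ashgrove=34 Dunmere=27 Fernhollow=17 Greywater=31 Hollowpine=20 → close Ashgrove (overflow 25)
  34÷4 = 8 each, +1 to first 2
Round 4: Dunmere=36 Fernhollow=26 Greywater=39 Hollowpine=28 → close Greywater (overflow 25)
  39÷3 = 13 each, +1 to first 0
Round 5: Dunmere=49 Fernhollow=39 Hollowpine=41 → close Dunmere (overflow 34)
  49÷2 = 24 each, +1 to first 1
Round 6: Fernhollow=64 Hollowpine=65 → close Fernhollow (overflow 55)
  64÷1 = 64 each, +1 to first 0

Closure order: Ironridge, Elkhorn, Ashgrove, Greywater, Dunmere, Fernhollow
Last habitat: Hollowpine with 129 animals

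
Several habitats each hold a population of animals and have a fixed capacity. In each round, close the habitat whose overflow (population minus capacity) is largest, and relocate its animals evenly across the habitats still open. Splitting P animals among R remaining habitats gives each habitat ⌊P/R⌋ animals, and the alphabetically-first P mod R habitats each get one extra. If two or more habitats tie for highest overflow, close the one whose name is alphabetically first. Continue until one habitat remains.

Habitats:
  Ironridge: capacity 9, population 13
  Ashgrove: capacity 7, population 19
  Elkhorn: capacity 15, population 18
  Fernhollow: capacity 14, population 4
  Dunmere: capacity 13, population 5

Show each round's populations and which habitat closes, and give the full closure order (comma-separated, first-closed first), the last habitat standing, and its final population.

Closure order: Ashgrove, Elkhorn, Ironridge, Dunmere
Last habitat: Fernhollow with 59 animals

Round 1: Ashgrove=19 Dunmere=5 Elkhorn=18 Fernhollow=4 Ironridge=13 → close Ashgrove (overflow 12)
  19÷4 = 4 each, +1 to first 3
Round 2: Dunmere=10 Elkhorn=23 Fernhollow=9 Ironridge=17 → close Elkhorn (overflow 8)
  23÷3 = 7 each, +1 to first 2
Round 3: Dunmere=18 Fernhollow=17 Ironridge=24 → close Ironridge (overflow 15)
  24÷2 = 12 each, +1 to first 0
Round 4: Dunmere=30 Fernhollow=29 → close Dunmere (overflow 17)
  30÷1 = 30 each, +1 to first 0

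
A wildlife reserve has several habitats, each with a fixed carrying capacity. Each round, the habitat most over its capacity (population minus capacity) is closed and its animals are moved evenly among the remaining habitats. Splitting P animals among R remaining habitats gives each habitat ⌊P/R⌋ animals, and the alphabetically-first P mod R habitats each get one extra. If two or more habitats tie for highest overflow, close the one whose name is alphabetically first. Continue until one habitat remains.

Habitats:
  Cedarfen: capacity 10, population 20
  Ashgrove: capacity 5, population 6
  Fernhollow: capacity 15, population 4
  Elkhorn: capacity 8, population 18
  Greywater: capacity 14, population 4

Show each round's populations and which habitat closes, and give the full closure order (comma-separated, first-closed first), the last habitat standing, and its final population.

Closure order: Cedarfen, Elkhorn, Ashgrove, Fernhollow
Last habitat: Greywater with 52 animals

Round 1: Ashgrove=6 Cedarfen=20 Elkhorn=18 Fernhollow=4 Greywater=4 → close Cedarfen (overflow 10)
  20÷4 = 5 each, +1 to first 0
Round 2: Ashgrove=11 Elkhorn=23 Fernhollow=9 Greywater=9 → close Elkhorn (overflow 15)
  23÷3 = 7 each, +1 to first 2
Round 3: Ashgrove=19 Fernhollow=17 Greywater=16 → close Ashgrove (overflow 14)
  19÷2 = 9 each, +1 to first 1
Round 4: Fernhollow=27 Greywater=25 → close Fernhollow (overflow 12)
  27÷1 = 27 each, +1 to first 0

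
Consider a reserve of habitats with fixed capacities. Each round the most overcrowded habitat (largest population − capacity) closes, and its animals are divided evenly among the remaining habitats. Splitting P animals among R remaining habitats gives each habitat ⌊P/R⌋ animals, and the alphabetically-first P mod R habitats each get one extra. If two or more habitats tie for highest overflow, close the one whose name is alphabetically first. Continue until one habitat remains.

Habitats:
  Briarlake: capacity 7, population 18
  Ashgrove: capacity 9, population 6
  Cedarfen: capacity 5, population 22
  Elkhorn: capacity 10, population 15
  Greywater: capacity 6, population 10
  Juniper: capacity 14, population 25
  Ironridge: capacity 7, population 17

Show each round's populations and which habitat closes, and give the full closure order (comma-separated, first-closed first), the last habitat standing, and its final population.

Closure order: Cedarfen, Briarlake, Juniper, Ironridge, Elkhorn, Greywater
Last habitat: Ashgrove with 113 animals

Round 1: Ashgrove=6 Briarlake=18 Cedarfen=22 Elkhorn=15 Greywater=10 Ironridge=17 Juniper=25 → close Cedarfen (overflow 17)
  22÷6 = 3 each, +1 to first 4
Round 2: Ashgrove=10 Briarlake=22 Elkhorn=19 Greywater=14 Ironridge=20 Juniper=28 → close Briarlake (overflow 15)
  22÷5 = 4 each, +1 to first 2
Round 3: Ashgrove=15 Elkhorn=24 Greywater=18 Ironridge=24 Juniper=32 → close Juniper (overflow 18)
  32÷4 = 8 each, +1 to first 0
Round 4: Ashgrove=23 Elkhorn=32 Greywater=26 Ironridge=32 → close Ironridge (overflow 25)
  32÷3 = 10 each, +1 to first 2
Round 5: Ashgrove=34 Elkhorn=43 Greywater=36 → close Elkhorn (overflow 33)
  43÷2 = 21 each, +1 to first 1
Round 6: Ashgrove=56 Greywater=57 → close Greywater (overflow 51)
  57÷1 = 57 each, +1 to first 0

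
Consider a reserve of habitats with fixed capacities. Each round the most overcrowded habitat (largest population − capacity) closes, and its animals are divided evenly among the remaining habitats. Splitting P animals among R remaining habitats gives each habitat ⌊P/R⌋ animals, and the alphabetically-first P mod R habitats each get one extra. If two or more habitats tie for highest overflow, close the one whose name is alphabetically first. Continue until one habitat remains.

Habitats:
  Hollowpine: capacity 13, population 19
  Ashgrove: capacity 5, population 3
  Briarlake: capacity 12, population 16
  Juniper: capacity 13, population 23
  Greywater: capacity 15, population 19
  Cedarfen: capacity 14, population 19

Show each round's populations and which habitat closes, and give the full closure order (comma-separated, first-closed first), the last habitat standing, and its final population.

Closure order: Juniper, Cedarfen, Hollowpine, Briarlake, Greywater
Last habitat: Ashgrove with 99 animals

Round 1: Ashgrove=3 Briarlake=16 Cedarfen=19 Greywater=19 Hollowpine=19 Juniper=23 → close Juniper (overflow 10)
  23÷5 = 4 each, +1 to first 3
Round 2: Ashgrove=8 Briarlake=21 Cedarfen=24 Greywater=23 Hollowpine=23 → close Cedarfen (overflow 10)
  24÷4 = 6 each, +1 to first 0
Round 3: Ashgrove=14 Briarlake=27 Greywater=29 Hollowpine=29 → close Hollowpine (overflow 16)
  29÷3 = 9 each, +1 to first 2
Round 4: Ashgrove=24 Briarlake=37 Greywater=38 → close Briarlake (overflow 25)
  37÷2 = 18 each, +1 to first 1
Round 5: Ashgrove=43 Greywater=56 → close Greywater (overflow 41)
  56÷1 = 56 each, +1 to first 0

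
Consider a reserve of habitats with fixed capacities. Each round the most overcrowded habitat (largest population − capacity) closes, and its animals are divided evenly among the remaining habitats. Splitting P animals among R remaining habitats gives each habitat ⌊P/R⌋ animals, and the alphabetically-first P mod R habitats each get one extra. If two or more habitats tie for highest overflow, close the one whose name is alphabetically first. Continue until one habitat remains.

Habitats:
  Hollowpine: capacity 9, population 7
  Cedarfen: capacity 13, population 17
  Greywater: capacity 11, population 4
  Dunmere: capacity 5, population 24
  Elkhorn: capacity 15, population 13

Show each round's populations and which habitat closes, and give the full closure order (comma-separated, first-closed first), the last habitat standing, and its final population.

Round 1: Cedarfen=17 Dunmere=24 Elkhorn=13 Greywater=4 Hollowpine=7 → close Dunmere (overflow 19)
  24÷4 = 6 each, +1 to first 0
Round 2: Cedarfen=23 Elkhorn=19 Greywater=10 Hollowpine=13 → close Cedarfen (overflow 10)
  23÷3 = 7 each, +1 to first 2
Round 3: Elkhorn=27 Greywater=18 Hollowpine=20 → close Elkhorn (overflow 12)
  27÷2 = 13 each, +1 to first 1
Round 4: Greywater=32 Hollowpine=33 → close Hollowpine (overflow 24)
  33÷1 = 33 each, +1 to first 0

Closure order: Dunmere, Cedarfen, Elkhorn, Hollowpine
Last habitat: Greywater with 65 animals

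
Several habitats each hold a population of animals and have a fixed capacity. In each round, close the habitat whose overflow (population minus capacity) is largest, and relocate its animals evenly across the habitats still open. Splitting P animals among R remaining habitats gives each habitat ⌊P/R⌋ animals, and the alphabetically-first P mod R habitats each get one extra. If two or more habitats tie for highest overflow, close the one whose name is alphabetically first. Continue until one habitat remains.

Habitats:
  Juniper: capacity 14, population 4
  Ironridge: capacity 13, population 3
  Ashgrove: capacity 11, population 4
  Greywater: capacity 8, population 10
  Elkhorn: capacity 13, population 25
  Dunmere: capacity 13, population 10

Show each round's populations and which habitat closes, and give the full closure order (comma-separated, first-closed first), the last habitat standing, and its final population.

Closure order: Elkhorn, Greywater, Dunmere, Ashgrove, Ironridge
Last habitat: Juniper with 56 animals

Round 1: Ashgrove=4 Dunmere=10 Elkhorn=25 Greywater=10 Ironridge=3 Juniper=4 → close Elkhorn (overflow 12)
  25÷5 = 5 each, +1 to first 0
Round 2: Ashgrove=9 Dunmere=15 Greywater=15 Ironridge=8 Juniper=9 → close Greywater (overflow 7)
  15÷4 = 3 each, +1 to first 3
Round 3: Ashgrove=13 Dunmere=19 Ironridge=12 Juniper=12 → close Dunmere (overflow 6)
  19÷3 = 6 each, +1 to first 1
Round 4: Ashgrove=20 Ironridge=18 Juniper=18 → close Ashgrove (overflow 9)
  20÷2 = 10 each, +1 to first 0
Round 5: Ironridge=28 Juniper=28 → close Ironridge (overflow 15)
  28÷1 = 28 each, +1 to first 0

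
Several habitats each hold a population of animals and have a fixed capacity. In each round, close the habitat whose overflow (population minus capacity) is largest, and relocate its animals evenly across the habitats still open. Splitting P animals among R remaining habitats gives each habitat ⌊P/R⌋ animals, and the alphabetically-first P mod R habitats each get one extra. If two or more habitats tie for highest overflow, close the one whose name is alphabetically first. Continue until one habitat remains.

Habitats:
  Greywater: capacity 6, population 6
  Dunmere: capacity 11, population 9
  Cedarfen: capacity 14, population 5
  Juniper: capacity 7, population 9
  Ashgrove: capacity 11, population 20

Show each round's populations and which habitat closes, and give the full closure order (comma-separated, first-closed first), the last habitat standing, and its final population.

Closure order: Ashgrove, Juniper, Greywater, Dunmere
Last habitat: Cedarfen with 49 animals

Round 1: Ashgrove=20 Cedarfen=5 Dunmere=9 Greywater=6 Juniper=9 → close Ashgrove (overflow 9)
  20÷4 = 5 each, +1 to first 0
Round 2: Cedarfen=10 Dunmere=14 Greywater=11 Juniper=14 → close Juniper (overflow 7)
  14÷3 = 4 each, +1 to first 2
Round 3: Cedarfen=15 Dunmere=19 Greywater=15 → close Greywater (overflow 9)
  15÷2 = 7 each, +1 to first 1
Round 4: Cedarfen=23 Dunmere=26 → close Dunmere (overflow 15)
  26÷1 = 26 each, +1 to first 0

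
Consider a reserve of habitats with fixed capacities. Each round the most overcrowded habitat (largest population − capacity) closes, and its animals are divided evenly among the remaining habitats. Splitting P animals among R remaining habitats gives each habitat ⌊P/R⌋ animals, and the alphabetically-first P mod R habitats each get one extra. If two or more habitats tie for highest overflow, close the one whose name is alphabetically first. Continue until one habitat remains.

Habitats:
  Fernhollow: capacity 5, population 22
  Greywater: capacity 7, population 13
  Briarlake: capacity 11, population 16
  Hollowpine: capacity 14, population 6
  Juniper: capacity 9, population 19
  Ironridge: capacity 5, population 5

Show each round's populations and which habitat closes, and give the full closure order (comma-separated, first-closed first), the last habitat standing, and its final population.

Closure order: Fernhollow, Juniper, Greywater, Briarlake, Ironridge
Last habitat: Hollowpine with 81 animals

Round 1: Briarlake=16 Fernhollow=22 Greywater=13 Hollowpine=6 Ironridge=5 Juniper=19 → close Fernhollow (overflow 17)
  22÷5 = 4 each, +1 to first 2
Round 2: Briarlake=21 Greywater=18 Hollowpine=10 Ironridge=9 Juniper=23 → close Juniper (overflow 14)
  23÷4 = 5 each, +1 to first 3
Round 3: Briarlake=27 Greywater=24 Hollowpine=16 Ironridge=14 → close Greywater (overflow 17)
  24÷3 = 8 each, +1 to first 0
Round 4: Briarlake=35 Hollowpine=24 Ironridge=22 → close Briarlake (overflow 24)
  35÷2 = 17 each, +1 to first 1
Round 5: Hollowpine=42 Ironridge=39 → close Ironridge (overflow 34)
  39÷1 = 39 each, +1 to first 0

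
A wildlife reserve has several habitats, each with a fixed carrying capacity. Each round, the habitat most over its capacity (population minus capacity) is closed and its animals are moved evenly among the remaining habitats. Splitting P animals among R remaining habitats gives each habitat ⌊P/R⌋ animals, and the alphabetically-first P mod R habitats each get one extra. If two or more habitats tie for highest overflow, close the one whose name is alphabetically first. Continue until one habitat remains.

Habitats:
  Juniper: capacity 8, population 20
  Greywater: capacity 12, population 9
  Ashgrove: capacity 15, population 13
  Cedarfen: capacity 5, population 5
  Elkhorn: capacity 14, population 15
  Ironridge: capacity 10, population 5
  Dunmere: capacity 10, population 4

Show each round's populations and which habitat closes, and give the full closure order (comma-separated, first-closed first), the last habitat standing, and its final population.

Closure order: Juniper, Cedarfen, Elkhorn, Ashgrove, Greywater, Dunmere
Last habitat: Ironridge with 71 animals

Round 1: Ashgrove=13 Cedarfen=5 Dunmere=4 Elkhorn=15 Greywater=9 Ironridge=5 Juniper=20 → close Juniper (overflow 12)
  20÷6 = 3 each, +1 to first 2
Round 2: Ashgrove=17 Cedarfen=9 Dunmere=7 Elkhorn=18 Greywater=12 Ironridge=8 → close Cedarfen (overflow 4)
  9÷5 = 1 each, +1 to first 4
Round 3: Ashgrove=19 Dunmere=9 Elkhorn=20 Greywater=14 Ironridge=9 → close Elkhorn (overflow 6)
  20÷4 = 5 each, +1 to first 0
Round 4: Ashgrove=24 Dunmere=14 Greywater=19 Ironridge=14 → close Ashgrove (overflow 9)
  24÷3 = 8 each, +1 to first 0
Round 5: Dunmere=22 Greywater=27 Ironridge=22 → close Greywater (overflow 15)
  27÷2 = 13 each, +1 to first 1
Round 6: Dunmere=36 Ironridge=35 → close Dunmere (overflow 26)
  36÷1 = 36 each, +1 to first 0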